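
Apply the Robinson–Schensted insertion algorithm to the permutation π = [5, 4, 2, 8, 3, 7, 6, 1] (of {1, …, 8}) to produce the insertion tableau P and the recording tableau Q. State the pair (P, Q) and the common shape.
P = [1, 3, 6] / [2, 7] / [4, 8] / [5];  Q = [1, 4, 6] / [2, 5] / [3, 7] / [8];  common shape = (3, 2, 2, 1)

Row-insert the values π_1, π_2, … into P one at a time, bumping the leftmost entry strictly greater than the inserted value down to the next row. The recording tableau Q records, in position (i, j), the step at which that cell was added to P.
  Insert 5 (step 1): P = [5];  Q = [1]
  Insert 4 (step 2): P = [4] / [5];  Q = [1] / [2]
  Insert 2 (step 3): P = [2] / [4] / [5];  Q = [1] / [2] / [3]
  Insert 8 (step 4): P = [2, 8] / [4] / [5];  Q = [1, 4] / [2] / [3]
  Insert 3 (step 5): P = [2, 3] / [4, 8] / [5];  Q = [1, 4] / [2, 5] / [3]
  Insert 7 (step 6): P = [2, 3, 7] / [4, 8] / [5];  Q = [1, 4, 6] / [2, 5] / [3]
  Insert 6 (step 7): P = [2, 3, 6] / [4, 7] / [5, 8];  Q = [1, 4, 6] / [2, 5] / [3, 7]
  Insert 1 (step 8): P = [1, 3, 6] / [2, 7] / [4, 8] / [5];  Q = [1, 4, 6] / [2, 5] / [3, 7] / [8]
Final shape: (3, 2, 2, 1).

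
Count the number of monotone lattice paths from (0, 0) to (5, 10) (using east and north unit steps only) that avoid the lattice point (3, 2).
Number of paths = 2553

Total paths from (0, 0) to (5, 10): C(15, 5) = 3003. Paths through (3, 2): (paths (0, 0) → (3, 2)) × (paths (3, 2) → (5, 10)) = C(5, 3) · C(10, 2) = 10 · 45 = 450. Avoidance count = 3003 − 450 = 2553.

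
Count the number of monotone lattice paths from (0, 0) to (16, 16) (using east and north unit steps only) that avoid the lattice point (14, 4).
Number of paths = 600801930

Total paths from (0, 0) to (16, 16): C(32, 16) = 601080390. Paths through (14, 4): (paths (0, 0) → (14, 4)) × (paths (14, 4) → (16, 16)) = C(18, 14) · C(14, 2) = 3060 · 91 = 278460. Avoidance count = 601080390 − 278460 = 600801930.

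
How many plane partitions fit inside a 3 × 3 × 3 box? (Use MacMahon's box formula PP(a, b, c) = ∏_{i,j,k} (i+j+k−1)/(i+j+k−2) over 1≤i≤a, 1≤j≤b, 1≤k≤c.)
PP(3, 3, 3) = 980

Evaluate the triple product over i = 1..3, j = 1..3, k = 1..3. The factors are (2/1) · (3/2) · (4/3) · (3/2) · (4/3) · (5/4) · (4/3) · (5/4) · … (27 factors total). The numerators and denominators telescope so the product is an integer; carrying out the multiplication exactly gives PP(3, 3, 3) = 980.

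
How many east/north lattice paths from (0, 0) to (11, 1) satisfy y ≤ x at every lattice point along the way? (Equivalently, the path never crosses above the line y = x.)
Number of paths = 11

By the reflection principle (André's argument), the number of monotone paths to (11, 1) with n ≤ m that never go above y = x is C(12, 11) − C(12, 12) = 12 − 1 = 11.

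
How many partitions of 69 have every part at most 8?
p(69, parts ≤ 8) = 176978

Use the recurrence p(n, m) = p(n, m−1) + p(n−m, m): either the largest part is < m (count p(n, m−1)) or the largest part is exactly m (remove one copy of m, count p(n−m, m)). With p(0, ·) = 1 this gives p(69, parts ≤ 8) = 176978. (By conjugating Young diagrams, this also counts partitions of 69 into at most 8 parts.)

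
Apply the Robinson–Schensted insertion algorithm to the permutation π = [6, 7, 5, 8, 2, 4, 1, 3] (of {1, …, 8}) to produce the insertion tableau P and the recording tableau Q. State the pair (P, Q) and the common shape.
P = [1, 3, 8] / [2, 4] / [5, 7] / [6];  Q = [1, 2, 4] / [3, 6] / [5, 8] / [7];  common shape = (3, 2, 2, 1)

Row-insert the values π_1, π_2, … into P one at a time, bumping the leftmost entry strictly greater than the inserted value down to the next row. The recording tableau Q records, in position (i, j), the step at which that cell was added to P.
  Insert 6 (step 1): P = [6];  Q = [1]
  Insert 7 (step 2): P = [6, 7];  Q = [1, 2]
  Insert 5 (step 3): P = [5, 7] / [6];  Q = [1, 2] / [3]
  Insert 8 (step 4): P = [5, 7, 8] / [6];  Q = [1, 2, 4] / [3]
  Insert 2 (step 5): P = [2, 7, 8] / [5] / [6];  Q = [1, 2, 4] / [3] / [5]
  Insert 4 (step 6): P = [2, 4, 8] / [5, 7] / [6];  Q = [1, 2, 4] / [3, 6] / [5]
  Insert 1 (step 7): P = [1, 4, 8] / [2, 7] / [5] / [6];  Q = [1, 2, 4] / [3, 6] / [5] / [7]
  Insert 3 (step 8): P = [1, 3, 8] / [2, 4] / [5, 7] / [6];  Q = [1, 2, 4] / [3, 6] / [5, 8] / [7]
Final shape: (3, 2, 2, 1).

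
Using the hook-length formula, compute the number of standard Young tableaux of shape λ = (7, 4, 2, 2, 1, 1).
# SYT of shape (7, 4, 2, 2, 1, 1) = 2858856

Hook-length formula: f^λ = n! / Π hook(c), product over all cells c of the Young diagram. For λ = (7, 4, 2, 2, 1, 1), n = 17 boxes. Hook lengths by row (left-to-right, top-to-bottom): [12, 9, 6, 5, 3, 2, 1]; [8, 5, 2, 1]; [5, 2]; [4, 1]; [2]; [1]. Product of hooks = 124416000. So f^λ = 17! / 124416000 = 355687428096000 / 124416000 = 2858856.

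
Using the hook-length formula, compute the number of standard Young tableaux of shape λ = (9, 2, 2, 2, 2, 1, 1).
# SYT of shape (9, 2, 2, 2, 2, 1, 1) = 3325608

Hook-length formula: f^λ = n! / Π hook(c), product over all cells c of the Young diagram. For λ = (9, 2, 2, 2, 2, 1, 1), n = 19 boxes. Hook lengths by row (left-to-right, top-to-bottom): [15, 12, 7, 6, 5, 4, 3, 2, 1]; [7, 4]; [6, 3]; [5, 2]; [4, 1]; [2]; [1]. Product of hooks = 36578304000. So f^λ = 19! / 36578304000 = 121645100408832000 / 36578304000 = 3325608.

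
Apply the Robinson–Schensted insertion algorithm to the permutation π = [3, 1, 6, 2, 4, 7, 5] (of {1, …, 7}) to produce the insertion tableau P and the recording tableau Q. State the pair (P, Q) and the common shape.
P = [1, 2, 4, 5] / [3, 6, 7];  Q = [1, 3, 5, 6] / [2, 4, 7];  common shape = (4, 3)

Row-insert the values π_1, π_2, … into P one at a time, bumping the leftmost entry strictly greater than the inserted value down to the next row. The recording tableau Q records, in position (i, j), the step at which that cell was added to P.
  Insert 3 (step 1): P = [3];  Q = [1]
  Insert 1 (step 2): P = [1] / [3];  Q = [1] / [2]
  Insert 6 (step 3): P = [1, 6] / [3];  Q = [1, 3] / [2]
  Insert 2 (step 4): P = [1, 2] / [3, 6];  Q = [1, 3] / [2, 4]
  Insert 4 (step 5): P = [1, 2, 4] / [3, 6];  Q = [1, 3, 5] / [2, 4]
  Insert 7 (step 6): P = [1, 2, 4, 7] / [3, 6];  Q = [1, 3, 5, 6] / [2, 4]
  Insert 5 (step 7): P = [1, 2, 4, 5] / [3, 6, 7];  Q = [1, 3, 5, 6] / [2, 4, 7]
Final shape: (4, 3).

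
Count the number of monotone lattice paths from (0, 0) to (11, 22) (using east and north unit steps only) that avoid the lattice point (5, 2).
Number of paths = 188701890

Total paths from (0, 0) to (11, 22): C(33, 11) = 193536720. Paths through (5, 2): (paths (0, 0) → (5, 2)) × (paths (5, 2) → (11, 22)) = C(7, 5) · C(26, 6) = 21 · 230230 = 4834830. Avoidance count = 193536720 − 4834830 = 188701890.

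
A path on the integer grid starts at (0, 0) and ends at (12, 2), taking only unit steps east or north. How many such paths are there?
Number of paths = 91

A monotone lattice path from (0, 0) to (12, 2) consists of 12 east steps and 2 north steps in some order, so it is determined by which 12 of the 14 steps are east. The count is C(14, 12) = 91.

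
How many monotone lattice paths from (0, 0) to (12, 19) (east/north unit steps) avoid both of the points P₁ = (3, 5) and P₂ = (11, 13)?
Number of paths = 82929917

Inclusion–exclusion. Total paths: C(31, 12) = 141120525. Through P₁: C(8, 3)·C(23, 9) = 45762640. Through P₂: C(24, 11)·C(7, 1) = 17473008. Since P₁ is strictly southwest of P₂, a monotone path through both must visit P₁ then P₂; paths through both = C(8, 3)·C(16, 8)·C(7, 1) = 5045040. Avoid both = 141120525 − 45762640 − 17473008 + 5045040 = 82929917.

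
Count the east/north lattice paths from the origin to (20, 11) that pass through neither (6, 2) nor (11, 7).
Number of paths = 44081875

Inclusion–exclusion. Total paths: C(31, 20) = 84672315. Through P₁: C(8, 6)·C(23, 14) = 22881320. Through P₂: C(18, 11)·C(13, 9) = 22754160. Since P₁ is strictly southwest of P₂, a monotone path through both must visit P₁ then P₂; paths through both = C(8, 6)·C(10, 5)·C(13, 9) = 5045040. Avoid both = 84672315 − 22881320 − 22754160 + 5045040 = 44081875.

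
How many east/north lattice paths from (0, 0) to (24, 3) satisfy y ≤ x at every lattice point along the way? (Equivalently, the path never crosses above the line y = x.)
Number of paths = 2574

By the reflection principle (André's argument), the number of monotone paths to (24, 3) with n ≤ m that never go above y = x is C(27, 24) − C(27, 25) = 2925 − 351 = 2574.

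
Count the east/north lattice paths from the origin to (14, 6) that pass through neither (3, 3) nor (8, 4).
Number of paths = 20980

Inclusion–exclusion. Total paths: C(20, 14) = 38760. Through P₁: C(6, 3)·C(14, 11) = 7280. Through P₂: C(12, 8)·C(8, 6) = 13860. Since P₁ is strictly southwest of P₂, a monotone path through both must visit P₁ then P₂; paths through both = C(6, 3)·C(6, 5)·C(8, 6) = 3360. Avoid both = 38760 − 7280 − 13860 + 3360 = 20980.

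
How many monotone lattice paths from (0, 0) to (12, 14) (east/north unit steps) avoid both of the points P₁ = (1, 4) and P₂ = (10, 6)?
Number of paths = 7546135

Inclusion–exclusion. Total paths: C(26, 12) = 9657700. Through P₁: C(5, 1)·C(21, 11) = 1763580. Through P₂: C(16, 10)·C(10, 2) = 360360. Since P₁ is strictly southwest of P₂, a monotone path through both must visit P₁ then P₂; paths through both = C(5, 1)·C(11, 9)·C(10, 2) = 12375. Avoid both = 9657700 − 1763580 − 360360 + 12375 = 7546135.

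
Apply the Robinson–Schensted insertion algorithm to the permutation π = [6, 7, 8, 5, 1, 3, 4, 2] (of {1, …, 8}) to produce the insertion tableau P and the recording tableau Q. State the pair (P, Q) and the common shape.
P = [1, 2, 4] / [3, 7, 8] / [5] / [6];  Q = [1, 2, 3] / [4, 6, 7] / [5] / [8];  common shape = (3, 3, 1, 1)

Row-insert the values π_1, π_2, … into P one at a time, bumping the leftmost entry strictly greater than the inserted value down to the next row. The recording tableau Q records, in position (i, j), the step at which that cell was added to P.
  Insert 6 (step 1): P = [6];  Q = [1]
  Insert 7 (step 2): P = [6, 7];  Q = [1, 2]
  Insert 8 (step 3): P = [6, 7, 8];  Q = [1, 2, 3]
  Insert 5 (step 4): P = [5, 7, 8] / [6];  Q = [1, 2, 3] / [4]
  Insert 1 (step 5): P = [1, 7, 8] / [5] / [6];  Q = [1, 2, 3] / [4] / [5]
  Insert 3 (step 6): P = [1, 3, 8] / [5, 7] / [6];  Q = [1, 2, 3] / [4, 6] / [5]
  Insert 4 (step 7): P = [1, 3, 4] / [5, 7, 8] / [6];  Q = [1, 2, 3] / [4, 6, 7] / [5]
  Insert 2 (step 8): P = [1, 2, 4] / [3, 7, 8] / [5] / [6];  Q = [1, 2, 3] / [4, 6, 7] / [5] / [8]
Final shape: (3, 3, 1, 1).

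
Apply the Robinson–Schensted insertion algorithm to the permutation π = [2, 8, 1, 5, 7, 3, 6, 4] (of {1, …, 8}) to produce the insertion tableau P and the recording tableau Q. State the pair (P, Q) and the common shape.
P = [1, 3, 4] / [2, 5, 6] / [7] / [8];  Q = [1, 2, 5] / [3, 4, 7] / [6] / [8];  common shape = (3, 3, 1, 1)

Row-insert the values π_1, π_2, … into P one at a time, bumping the leftmost entry strictly greater than the inserted value down to the next row. The recording tableau Q records, in position (i, j), the step at which that cell was added to P.
  Insert 2 (step 1): P = [2];  Q = [1]
  Insert 8 (step 2): P = [2, 8];  Q = [1, 2]
  Insert 1 (step 3): P = [1, 8] / [2];  Q = [1, 2] / [3]
  Insert 5 (step 4): P = [1, 5] / [2, 8];  Q = [1, 2] / [3, 4]
  Insert 7 (step 5): P = [1, 5, 7] / [2, 8];  Q = [1, 2, 5] / [3, 4]
  Insert 3 (step 6): P = [1, 3, 7] / [2, 5] / [8];  Q = [1, 2, 5] / [3, 4] / [6]
  Insert 6 (step 7): P = [1, 3, 6] / [2, 5, 7] / [8];  Q = [1, 2, 5] / [3, 4, 7] / [6]
  Insert 4 (step 8): P = [1, 3, 4] / [2, 5, 6] / [7] / [8];  Q = [1, 2, 5] / [3, 4, 7] / [6] / [8]
Final shape: (3, 3, 1, 1).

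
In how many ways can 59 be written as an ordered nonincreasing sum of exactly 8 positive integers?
p(59, 8 parts) = 33940

Partitions of n into exactly k parts are in bijection with partitions of n − k into at most k parts (subtract 1 from each part). So p(59, exactly 8) = p(51, parts ≤ 8). Computing via the recurrence p(m, j) = p(m, j−1) + p(m−j, j) gives 33940.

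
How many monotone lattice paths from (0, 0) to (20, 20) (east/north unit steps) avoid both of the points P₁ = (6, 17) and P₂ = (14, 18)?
Number of paths = 124603126704

Inclusion–exclusion. Total paths: C(40, 20) = 137846528820. Through P₁: C(23, 6)·C(17, 14) = 68643960. Through P₂: C(32, 14)·C(8, 6) = 13200196800. Since P₁ is strictly southwest of P₂, a monotone path through both must visit P₁ then P₂; paths through both = C(23, 6)·C(9, 8)·C(8, 6) = 25438644. Avoid both = 137846528820 − 68643960 − 13200196800 + 25438644 = 124603126704.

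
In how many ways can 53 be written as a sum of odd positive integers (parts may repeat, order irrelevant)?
p_odd(53) = 5120

Enumerate partitions using only odd parts via the recurrence o(n, m) = o(n, m−2) + o(n−m, m) over odd m, starting from the largest odd part ≤ n. This gives p_odd(53) = 5120. (Euler's theorem: equals the count of distinct-part partitions.)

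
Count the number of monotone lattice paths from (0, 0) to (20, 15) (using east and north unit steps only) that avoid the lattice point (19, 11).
Number of paths = 2974806660

Total paths from (0, 0) to (20, 15): C(35, 20) = 3247943160. Paths through (19, 11): (paths (0, 0) → (19, 11)) × (paths (19, 11) → (20, 15)) = C(30, 19) · C(5, 1) = 54627300 · 5 = 273136500. Avoidance count = 3247943160 − 273136500 = 2974806660.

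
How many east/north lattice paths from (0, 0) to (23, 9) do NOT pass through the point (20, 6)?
Number of paths = 23444200

Total paths from (0, 0) to (23, 9): C(32, 23) = 28048800. Paths through (20, 6): (paths (0, 0) → (20, 6)) × (paths (20, 6) → (23, 9)) = C(26, 20) · C(6, 3) = 230230 · 20 = 4604600. Avoidance count = 28048800 − 4604600 = 23444200.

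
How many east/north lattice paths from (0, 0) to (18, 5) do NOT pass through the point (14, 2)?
Number of paths = 29449

Total paths from (0, 0) to (18, 5): C(23, 18) = 33649. Paths through (14, 2): (paths (0, 0) → (14, 2)) × (paths (14, 2) → (18, 5)) = C(16, 14) · C(7, 4) = 120 · 35 = 4200. Avoidance count = 33649 − 4200 = 29449.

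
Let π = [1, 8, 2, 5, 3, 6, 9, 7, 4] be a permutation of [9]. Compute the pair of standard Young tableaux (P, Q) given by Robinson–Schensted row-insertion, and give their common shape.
P = [1, 2, 3, 4, 7] / [5, 6] / [8, 9];  Q = [1, 2, 4, 6, 7] / [3, 8] / [5, 9];  common shape = (5, 2, 2)

Row-insert the values π_1, π_2, … into P one at a time, bumping the leftmost entry strictly greater than the inserted value down to the next row. The recording tableau Q records, in position (i, j), the step at which that cell was added to P.
  Insert 1 (step 1): P = [1];  Q = [1]
  Insert 8 (step 2): P = [1, 8];  Q = [1, 2]
  Insert 2 (step 3): P = [1, 2] / [8];  Q = [1, 2] / [3]
  Insert 5 (step 4): P = [1, 2, 5] / [8];  Q = [1, 2, 4] / [3]
  Insert 3 (step 5): P = [1, 2, 3] / [5] / [8];  Q = [1, 2, 4] / [3] / [5]
  Insert 6 (step 6): P = [1, 2, 3, 6] / [5] / [8];  Q = [1, 2, 4, 6] / [3] / [5]
  Insert 9 (step 7): P = [1, 2, 3, 6, 9] / [5] / [8];  Q = [1, 2, 4, 6, 7] / [3] / [5]
  Insert 7 (step 8): P = [1, 2, 3, 6, 7] / [5, 9] / [8];  Q = [1, 2, 4, 6, 7] / [3, 8] / [5]
  Insert 4 (step 9): P = [1, 2, 3, 4, 7] / [5, 6] / [8, 9];  Q = [1, 2, 4, 6, 7] / [3, 8] / [5, 9]
Final shape: (5, 2, 2).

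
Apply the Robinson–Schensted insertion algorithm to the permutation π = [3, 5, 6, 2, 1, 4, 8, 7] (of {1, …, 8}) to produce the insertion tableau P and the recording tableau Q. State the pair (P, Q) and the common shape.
P = [1, 4, 6, 7] / [2, 5, 8] / [3];  Q = [1, 2, 3, 7] / [4, 6, 8] / [5];  common shape = (4, 3, 1)

Row-insert the values π_1, π_2, … into P one at a time, bumping the leftmost entry strictly greater than the inserted value down to the next row. The recording tableau Q records, in position (i, j), the step at which that cell was added to P.
  Insert 3 (step 1): P = [3];  Q = [1]
  Insert 5 (step 2): P = [3, 5];  Q = [1, 2]
  Insert 6 (step 3): P = [3, 5, 6];  Q = [1, 2, 3]
  Insert 2 (step 4): P = [2, 5, 6] / [3];  Q = [1, 2, 3] / [4]
  Insert 1 (step 5): P = [1, 5, 6] / [2] / [3];  Q = [1, 2, 3] / [4] / [5]
  Insert 4 (step 6): P = [1, 4, 6] / [2, 5] / [3];  Q = [1, 2, 3] / [4, 6] / [5]
  Insert 8 (step 7): P = [1, 4, 6, 8] / [2, 5] / [3];  Q = [1, 2, 3, 7] / [4, 6] / [5]
  Insert 7 (step 8): P = [1, 4, 6, 7] / [2, 5, 8] / [3];  Q = [1, 2, 3, 7] / [4, 6, 8] / [5]
Final shape: (4, 3, 1).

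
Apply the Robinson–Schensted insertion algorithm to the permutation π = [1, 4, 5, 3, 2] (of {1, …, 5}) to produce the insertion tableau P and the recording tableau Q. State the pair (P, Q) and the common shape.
P = [1, 2, 5] / [3] / [4];  Q = [1, 2, 3] / [4] / [5];  common shape = (3, 1, 1)

Row-insert the values π_1, π_2, … into P one at a time, bumping the leftmost entry strictly greater than the inserted value down to the next row. The recording tableau Q records, in position (i, j), the step at which that cell was added to P.
  Insert 1 (step 1): P = [1];  Q = [1]
  Insert 4 (step 2): P = [1, 4];  Q = [1, 2]
  Insert 5 (step 3): P = [1, 4, 5];  Q = [1, 2, 3]
  Insert 3 (step 4): P = [1, 3, 5] / [4];  Q = [1, 2, 3] / [4]
  Insert 2 (step 5): P = [1, 2, 5] / [3] / [4];  Q = [1, 2, 3] / [4] / [5]
Final shape: (3, 1, 1).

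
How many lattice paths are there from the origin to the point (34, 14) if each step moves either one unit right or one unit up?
Number of paths = 482320623240

A monotone lattice path from (0, 0) to (34, 14) consists of 34 east steps and 14 north steps in some order, so it is determined by which 34 of the 48 steps are east. The count is C(48, 34) = 482320623240.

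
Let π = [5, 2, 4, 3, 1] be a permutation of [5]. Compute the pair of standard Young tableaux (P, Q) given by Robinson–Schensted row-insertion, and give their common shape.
P = [1, 3] / [2] / [4] / [5];  Q = [1, 3] / [2] / [4] / [5];  common shape = (2, 1, 1, 1)

Row-insert the values π_1, π_2, … into P one at a time, bumping the leftmost entry strictly greater than the inserted value down to the next row. The recording tableau Q records, in position (i, j), the step at which that cell was added to P.
  Insert 5 (step 1): P = [5];  Q = [1]
  Insert 2 (step 2): P = [2] / [5];  Q = [1] / [2]
  Insert 4 (step 3): P = [2, 4] / [5];  Q = [1, 3] / [2]
  Insert 3 (step 4): P = [2, 3] / [4] / [5];  Q = [1, 3] / [2] / [4]
  Insert 1 (step 5): P = [1, 3] / [2] / [4] / [5];  Q = [1, 3] / [2] / [4] / [5]
Final shape: (2, 1, 1, 1).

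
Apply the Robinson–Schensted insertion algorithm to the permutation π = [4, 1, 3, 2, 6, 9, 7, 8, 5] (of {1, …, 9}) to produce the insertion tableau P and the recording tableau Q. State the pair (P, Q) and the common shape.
P = [1, 2, 5, 7, 8] / [3, 6] / [4, 9];  Q = [1, 3, 5, 6, 8] / [2, 7] / [4, 9];  common shape = (5, 2, 2)

Row-insert the values π_1, π_2, … into P one at a time, bumping the leftmost entry strictly greater than the inserted value down to the next row. The recording tableau Q records, in position (i, j), the step at which that cell was added to P.
  Insert 4 (step 1): P = [4];  Q = [1]
  Insert 1 (step 2): P = [1] / [4];  Q = [1] / [2]
  Insert 3 (step 3): P = [1, 3] / [4];  Q = [1, 3] / [2]
  Insert 2 (step 4): P = [1, 2] / [3] / [4];  Q = [1, 3] / [2] / [4]
  Insert 6 (step 5): P = [1, 2, 6] / [3] / [4];  Q = [1, 3, 5] / [2] / [4]
  Insert 9 (step 6): P = [1, 2, 6, 9] / [3] / [4];  Q = [1, 3, 5, 6] / [2] / [4]
  Insert 7 (step 7): P = [1, 2, 6, 7] / [3, 9] / [4];  Q = [1, 3, 5, 6] / [2, 7] / [4]
  Insert 8 (step 8): P = [1, 2, 6, 7, 8] / [3, 9] / [4];  Q = [1, 3, 5, 6, 8] / [2, 7] / [4]
  Insert 5 (step 9): P = [1, 2, 5, 7, 8] / [3, 6] / [4, 9];  Q = [1, 3, 5, 6, 8] / [2, 7] / [4, 9]
Final shape: (5, 2, 2).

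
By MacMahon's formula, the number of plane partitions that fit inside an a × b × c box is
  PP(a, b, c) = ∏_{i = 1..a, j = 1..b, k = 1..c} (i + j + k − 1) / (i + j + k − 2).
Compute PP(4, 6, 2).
PP(4, 6, 2) = 13860

Evaluate the triple product over i = 1..4, j = 1..6, k = 1..2. The factors are (2/1) · (3/2) · (3/2) · (4/3) · (4/3) · (5/4) · (5/4) · (6/5) · … (48 factors total). The numerators and denominators telescope so the product is an integer; carrying out the multiplication exactly gives PP(4, 6, 2) = 13860.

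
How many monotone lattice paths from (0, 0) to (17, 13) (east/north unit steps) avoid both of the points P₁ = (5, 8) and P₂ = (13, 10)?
Number of paths = 73780609

Inclusion–exclusion. Total paths: C(30, 17) = 119759850. Through P₁: C(13, 5)·C(17, 12) = 7963956. Through P₂: C(23, 13)·C(7, 4) = 40042310. Since P₁ is strictly southwest of P₂, a monotone path through both must visit P₁ then P₂; paths through both = C(13, 5)·C(10, 8)·C(7, 4) = 2027025. Avoid both = 119759850 − 7963956 − 40042310 + 2027025 = 73780609.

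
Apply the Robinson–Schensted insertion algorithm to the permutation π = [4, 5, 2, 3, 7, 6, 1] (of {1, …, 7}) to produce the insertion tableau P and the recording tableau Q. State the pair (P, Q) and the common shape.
P = [1, 3, 6] / [2, 5, 7] / [4];  Q = [1, 2, 5] / [3, 4, 6] / [7];  common shape = (3, 3, 1)

Row-insert the values π_1, π_2, … into P one at a time, bumping the leftmost entry strictly greater than the inserted value down to the next row. The recording tableau Q records, in position (i, j), the step at which that cell was added to P.
  Insert 4 (step 1): P = [4];  Q = [1]
  Insert 5 (step 2): P = [4, 5];  Q = [1, 2]
  Insert 2 (step 3): P = [2, 5] / [4];  Q = [1, 2] / [3]
  Insert 3 (step 4): P = [2, 3] / [4, 5];  Q = [1, 2] / [3, 4]
  Insert 7 (step 5): P = [2, 3, 7] / [4, 5];  Q = [1, 2, 5] / [3, 4]
  Insert 6 (step 6): P = [2, 3, 6] / [4, 5, 7];  Q = [1, 2, 5] / [3, 4, 6]
  Insert 1 (step 7): P = [1, 3, 6] / [2, 5, 7] / [4];  Q = [1, 2, 5] / [3, 4, 6] / [7]
Final shape: (3, 3, 1).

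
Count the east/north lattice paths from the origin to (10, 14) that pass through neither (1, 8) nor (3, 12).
Number of paths = 1904691

Inclusion–exclusion. Total paths: C(24, 10) = 1961256. Through P₁: C(9, 1)·C(15, 9) = 45045. Through P₂: C(15, 3)·C(9, 7) = 16380. Since P₁ is strictly southwest of P₂, a monotone path through both must visit P₁ then P₂; paths through both = C(9, 1)·C(6, 2)·C(9, 7) = 4860. Avoid both = 1961256 − 45045 − 16380 + 4860 = 1904691.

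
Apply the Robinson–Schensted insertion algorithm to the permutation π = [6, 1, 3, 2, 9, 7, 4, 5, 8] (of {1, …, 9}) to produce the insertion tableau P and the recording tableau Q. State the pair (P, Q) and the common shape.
P = [1, 2, 4, 5, 8] / [3, 7] / [6, 9];  Q = [1, 3, 5, 8, 9] / [2, 6] / [4, 7];  common shape = (5, 2, 2)

Row-insert the values π_1, π_2, … into P one at a time, bumping the leftmost entry strictly greater than the inserted value down to the next row. The recording tableau Q records, in position (i, j), the step at which that cell was added to P.
  Insert 6 (step 1): P = [6];  Q = [1]
  Insert 1 (step 2): P = [1] / [6];  Q = [1] / [2]
  Insert 3 (step 3): P = [1, 3] / [6];  Q = [1, 3] / [2]
  Insert 2 (step 4): P = [1, 2] / [3] / [6];  Q = [1, 3] / [2] / [4]
  Insert 9 (step 5): P = [1, 2, 9] / [3] / [6];  Q = [1, 3, 5] / [2] / [4]
  Insert 7 (step 6): P = [1, 2, 7] / [3, 9] / [6];  Q = [1, 3, 5] / [2, 6] / [4]
  Insert 4 (step 7): P = [1, 2, 4] / [3, 7] / [6, 9];  Q = [1, 3, 5] / [2, 6] / [4, 7]
  Insert 5 (step 8): P = [1, 2, 4, 5] / [3, 7] / [6, 9];  Q = [1, 3, 5, 8] / [2, 6] / [4, 7]
  Insert 8 (step 9): P = [1, 2, 4, 5, 8] / [3, 7] / [6, 9];  Q = [1, 3, 5, 8, 9] / [2, 6] / [4, 7]
Final shape: (5, 2, 2).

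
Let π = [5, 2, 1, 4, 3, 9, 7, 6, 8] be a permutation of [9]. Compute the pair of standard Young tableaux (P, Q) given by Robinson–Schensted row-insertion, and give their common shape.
P = [1, 3, 6, 8] / [2, 4, 7] / [5, 9];  Q = [1, 4, 6, 9] / [2, 5, 7] / [3, 8];  common shape = (4, 3, 2)

Row-insert the values π_1, π_2, … into P one at a time, bumping the leftmost entry strictly greater than the inserted value down to the next row. The recording tableau Q records, in position (i, j), the step at which that cell was added to P.
  Insert 5 (step 1): P = [5];  Q = [1]
  Insert 2 (step 2): P = [2] / [5];  Q = [1] / [2]
  Insert 1 (step 3): P = [1] / [2] / [5];  Q = [1] / [2] / [3]
  Insert 4 (step 4): P = [1, 4] / [2] / [5];  Q = [1, 4] / [2] / [3]
  Insert 3 (step 5): P = [1, 3] / [2, 4] / [5];  Q = [1, 4] / [2, 5] / [3]
  Insert 9 (step 6): P = [1, 3, 9] / [2, 4] / [5];  Q = [1, 4, 6] / [2, 5] / [3]
  Insert 7 (step 7): P = [1, 3, 7] / [2, 4, 9] / [5];  Q = [1, 4, 6] / [2, 5, 7] / [3]
  Insert 6 (step 8): P = [1, 3, 6] / [2, 4, 7] / [5, 9];  Q = [1, 4, 6] / [2, 5, 7] / [3, 8]
  Insert 8 (step 9): P = [1, 3, 6, 8] / [2, 4, 7] / [5, 9];  Q = [1, 4, 6, 9] / [2, 5, 7] / [3, 8]
Final shape: (4, 3, 2).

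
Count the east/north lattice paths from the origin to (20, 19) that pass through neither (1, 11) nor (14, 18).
Number of paths = 65603085990

Inclusion–exclusion. Total paths: C(39, 20) = 68923264410. Through P₁: C(12, 1)·C(27, 19) = 26640900. Through P₂: C(32, 14)·C(7, 6) = 3300049200. Since P₁ is strictly southwest of P₂, a monotone path through both must visit P₁ then P₂; paths through both = C(12, 1)·C(20, 13)·C(7, 6) = 6511680. Avoid both = 68923264410 − 26640900 − 3300049200 + 6511680 = 65603085990.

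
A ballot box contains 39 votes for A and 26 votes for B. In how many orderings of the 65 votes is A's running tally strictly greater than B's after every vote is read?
Strict-lead orderings = 200519284375732896

Total orderings of the 65 votes with 39 for A: C(65, 39) = 1002596421878664480. By the Bertrand ballot formula (Cycle Lemma / reflection principle), the number of orderings in which A is strictly ahead of B throughout is (p − q)/(p + q) · C(p + q, p) = (39 − 26)/(39 + 26) · 1002596421878664480 = 200519284375732896.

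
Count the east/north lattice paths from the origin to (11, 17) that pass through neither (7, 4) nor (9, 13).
Number of paths = 13499730

Inclusion–exclusion. Total paths: C(28, 11) = 21474180. Through P₁: C(11, 7)·C(17, 4) = 785400. Through P₂: C(22, 9)·C(6, 2) = 7461300. Since P₁ is strictly southwest of P₂, a monotone path through both must visit P₁ then P₂; paths through both = C(11, 7)·C(11, 2)·C(6, 2) = 272250. Avoid both = 21474180 − 785400 − 7461300 + 272250 = 13499730.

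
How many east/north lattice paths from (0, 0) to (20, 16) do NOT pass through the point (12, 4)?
Number of paths = 7078606710

Total paths from (0, 0) to (20, 16): C(36, 20) = 7307872110. Paths through (12, 4): (paths (0, 0) → (12, 4)) × (paths (12, 4) → (20, 16)) = C(16, 12) · C(20, 8) = 1820 · 125970 = 229265400. Avoidance count = 7307872110 − 229265400 = 7078606710.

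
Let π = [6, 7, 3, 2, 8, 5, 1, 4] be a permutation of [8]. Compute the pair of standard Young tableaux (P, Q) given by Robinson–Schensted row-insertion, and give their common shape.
P = [1, 4, 8] / [2, 5] / [3, 7] / [6];  Q = [1, 2, 5] / [3, 6] / [4, 8] / [7];  common shape = (3, 2, 2, 1)

Row-insert the values π_1, π_2, … into P one at a time, bumping the leftmost entry strictly greater than the inserted value down to the next row. The recording tableau Q records, in position (i, j), the step at which that cell was added to P.
  Insert 6 (step 1): P = [6];  Q = [1]
  Insert 7 (step 2): P = [6, 7];  Q = [1, 2]
  Insert 3 (step 3): P = [3, 7] / [6];  Q = [1, 2] / [3]
  Insert 2 (step 4): P = [2, 7] / [3] / [6];  Q = [1, 2] / [3] / [4]
  Insert 8 (step 5): P = [2, 7, 8] / [3] / [6];  Q = [1, 2, 5] / [3] / [4]
  Insert 5 (step 6): P = [2, 5, 8] / [3, 7] / [6];  Q = [1, 2, 5] / [3, 6] / [4]
  Insert 1 (step 7): P = [1, 5, 8] / [2, 7] / [3] / [6];  Q = [1, 2, 5] / [3, 6] / [4] / [7]
  Insert 4 (step 8): P = [1, 4, 8] / [2, 5] / [3, 7] / [6];  Q = [1, 2, 5] / [3, 6] / [4, 8] / [7]
Final shape: (3, 2, 2, 1).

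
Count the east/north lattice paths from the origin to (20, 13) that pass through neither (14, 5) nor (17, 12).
Number of paths = 336245256

Inclusion–exclusion. Total paths: C(33, 20) = 573166440. Through P₁: C(19, 14)·C(14, 6) = 34918884. Through P₂: C(29, 17)·C(4, 3) = 207583740. Since P₁ is strictly southwest of P₂, a monotone path through both must visit P₁ then P₂; paths through both = C(19, 14)·C(10, 3)·C(4, 3) = 5581440. Avoid both = 573166440 − 34918884 − 207583740 + 5581440 = 336245256.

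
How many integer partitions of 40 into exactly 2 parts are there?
p(40, 2 parts) = 20

Partitions of n into exactly k parts are in bijection with partitions of n − k into at most k parts (subtract 1 from each part). So p(40, exactly 2) = p(38, parts ≤ 2). Computing via the recurrence p(m, j) = p(m, j−1) + p(m−j, j) gives 20.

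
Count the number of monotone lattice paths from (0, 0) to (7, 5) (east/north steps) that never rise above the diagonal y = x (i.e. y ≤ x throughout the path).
Number of paths = 297

By the reflection principle (André's argument), the number of monotone paths to (7, 5) with n ≤ m that never go above y = x is C(12, 7) − C(12, 8) = 792 − 495 = 297.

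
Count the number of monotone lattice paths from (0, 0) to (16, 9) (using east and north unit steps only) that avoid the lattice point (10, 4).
Number of paths = 1580513

Total paths from (0, 0) to (16, 9): C(25, 16) = 2042975. Paths through (10, 4): (paths (0, 0) → (10, 4)) × (paths (10, 4) → (16, 9)) = C(14, 10) · C(11, 6) = 1001 · 462 = 462462. Avoidance count = 2042975 − 462462 = 1580513.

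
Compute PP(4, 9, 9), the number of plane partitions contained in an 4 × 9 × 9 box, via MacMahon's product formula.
PP(4, 9, 9) = 1832516612010448

Evaluate the triple product over i = 1..4, j = 1..9, k = 1..9. The factors are (2/1) · (3/2) · (4/3) · (5/4) · (6/5) · (7/6) · (8/7) · (9/8) · … (324 factors total). The numerators and denominators telescope so the product is an integer; carrying out the multiplication exactly gives PP(4, 9, 9) = 1832516612010448.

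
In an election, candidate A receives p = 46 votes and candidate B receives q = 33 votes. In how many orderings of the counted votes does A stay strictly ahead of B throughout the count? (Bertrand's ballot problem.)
Strict-lead orderings = 3081049081728492337190

Total orderings of the 79 votes with 46 for A: C(79, 46) = 18723298265888530356770. By the Bertrand ballot formula (Cycle Lemma / reflection principle), the number of orderings in which A is strictly ahead of B throughout is (p − q)/(p + q) · C(p + q, p) = (46 − 33)/(46 + 33) · 18723298265888530356770 = 3081049081728492337190.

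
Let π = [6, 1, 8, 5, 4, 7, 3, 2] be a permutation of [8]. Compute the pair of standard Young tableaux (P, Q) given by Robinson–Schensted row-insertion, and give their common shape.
P = [1, 2, 7] / [3, 8] / [4] / [5] / [6];  Q = [1, 3, 6] / [2, 4] / [5] / [7] / [8];  common shape = (3, 2, 1, 1, 1)

Row-insert the values π_1, π_2, … into P one at a time, bumping the leftmost entry strictly greater than the inserted value down to the next row. The recording tableau Q records, in position (i, j), the step at which that cell was added to P.
  Insert 6 (step 1): P = [6];  Q = [1]
  Insert 1 (step 2): P = [1] / [6];  Q = [1] / [2]
  Insert 8 (step 3): P = [1, 8] / [6];  Q = [1, 3] / [2]
  Insert 5 (step 4): P = [1, 5] / [6, 8];  Q = [1, 3] / [2, 4]
  Insert 4 (step 5): P = [1, 4] / [5, 8] / [6];  Q = [1, 3] / [2, 4] / [5]
  Insert 7 (step 6): P = [1, 4, 7] / [5, 8] / [6];  Q = [1, 3, 6] / [2, 4] / [5]
  Insert 3 (step 7): P = [1, 3, 7] / [4, 8] / [5] / [6];  Q = [1, 3, 6] / [2, 4] / [5] / [7]
  Insert 2 (step 8): P = [1, 2, 7] / [3, 8] / [4] / [5] / [6];  Q = [1, 3, 6] / [2, 4] / [5] / [7] / [8]
Final shape: (3, 2, 1, 1, 1).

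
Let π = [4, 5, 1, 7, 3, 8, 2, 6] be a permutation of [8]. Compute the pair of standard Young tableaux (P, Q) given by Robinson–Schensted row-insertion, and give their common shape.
P = [1, 2, 6, 8] / [3, 5, 7] / [4];  Q = [1, 2, 4, 6] / [3, 5, 8] / [7];  common shape = (4, 3, 1)

Row-insert the values π_1, π_2, … into P one at a time, bumping the leftmost entry strictly greater than the inserted value down to the next row. The recording tableau Q records, in position (i, j), the step at which that cell was added to P.
  Insert 4 (step 1): P = [4];  Q = [1]
  Insert 5 (step 2): P = [4, 5];  Q = [1, 2]
  Insert 1 (step 3): P = [1, 5] / [4];  Q = [1, 2] / [3]
  Insert 7 (step 4): P = [1, 5, 7] / [4];  Q = [1, 2, 4] / [3]
  Insert 3 (step 5): P = [1, 3, 7] / [4, 5];  Q = [1, 2, 4] / [3, 5]
  Insert 8 (step 6): P = [1, 3, 7, 8] / [4, 5];  Q = [1, 2, 4, 6] / [3, 5]
  Insert 2 (step 7): P = [1, 2, 7, 8] / [3, 5] / [4];  Q = [1, 2, 4, 6] / [3, 5] / [7]
  Insert 6 (step 8): P = [1, 2, 6, 8] / [3, 5, 7] / [4];  Q = [1, 2, 4, 6] / [3, 5, 8] / [7]
Final shape: (4, 3, 1).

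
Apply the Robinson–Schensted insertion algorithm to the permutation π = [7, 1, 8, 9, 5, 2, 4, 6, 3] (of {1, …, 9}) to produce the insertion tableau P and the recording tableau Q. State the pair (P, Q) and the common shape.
P = [1, 2, 3, 6] / [4, 8, 9] / [5] / [7];  Q = [1, 3, 4, 8] / [2, 5, 7] / [6] / [9];  common shape = (4, 3, 1, 1)

Row-insert the values π_1, π_2, … into P one at a time, bumping the leftmost entry strictly greater than the inserted value down to the next row. The recording tableau Q records, in position (i, j), the step at which that cell was added to P.
  Insert 7 (step 1): P = [7];  Q = [1]
  Insert 1 (step 2): P = [1] / [7];  Q = [1] / [2]
  Insert 8 (step 3): P = [1, 8] / [7];  Q = [1, 3] / [2]
  Insert 9 (step 4): P = [1, 8, 9] / [7];  Q = [1, 3, 4] / [2]
  Insert 5 (step 5): P = [1, 5, 9] / [7, 8];  Q = [1, 3, 4] / [2, 5]
  Insert 2 (step 6): P = [1, 2, 9] / [5, 8] / [7];  Q = [1, 3, 4] / [2, 5] / [6]
  Insert 4 (step 7): P = [1, 2, 4] / [5, 8, 9] / [7];  Q = [1, 3, 4] / [2, 5, 7] / [6]
  Insert 6 (step 8): P = [1, 2, 4, 6] / [5, 8, 9] / [7];  Q = [1, 3, 4, 8] / [2, 5, 7] / [6]
  Insert 3 (step 9): P = [1, 2, 3, 6] / [4, 8, 9] / [5] / [7];  Q = [1, 3, 4, 8] / [2, 5, 7] / [6] / [9]
Final shape: (4, 3, 1, 1).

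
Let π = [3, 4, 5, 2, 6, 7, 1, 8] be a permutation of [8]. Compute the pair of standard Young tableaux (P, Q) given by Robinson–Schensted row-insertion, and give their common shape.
P = [1, 4, 5, 6, 7, 8] / [2] / [3];  Q = [1, 2, 3, 5, 6, 8] / [4] / [7];  common shape = (6, 1, 1)

Row-insert the values π_1, π_2, … into P one at a time, bumping the leftmost entry strictly greater than the inserted value down to the next row. The recording tableau Q records, in position (i, j), the step at which that cell was added to P.
  Insert 3 (step 1): P = [3];  Q = [1]
  Insert 4 (step 2): P = [3, 4];  Q = [1, 2]
  Insert 5 (step 3): P = [3, 4, 5];  Q = [1, 2, 3]
  Insert 2 (step 4): P = [2, 4, 5] / [3];  Q = [1, 2, 3] / [4]
  Insert 6 (step 5): P = [2, 4, 5, 6] / [3];  Q = [1, 2, 3, 5] / [4]
  Insert 7 (step 6): P = [2, 4, 5, 6, 7] / [3];  Q = [1, 2, 3, 5, 6] / [4]
  Insert 1 (step 7): P = [1, 4, 5, 6, 7] / [2] / [3];  Q = [1, 2, 3, 5, 6] / [4] / [7]
  Insert 8 (step 8): P = [1, 4, 5, 6, 7, 8] / [2] / [3];  Q = [1, 2, 3, 5, 6, 8] / [4] / [7]
Final shape: (6, 1, 1).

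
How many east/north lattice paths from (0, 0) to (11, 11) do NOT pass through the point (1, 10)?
Number of paths = 705311

Total paths from (0, 0) to (11, 11): C(22, 11) = 705432. Paths through (1, 10): (paths (0, 0) → (1, 10)) × (paths (1, 10) → (11, 11)) = C(11, 1) · C(11, 10) = 11 · 11 = 121. Avoidance count = 705432 − 121 = 705311.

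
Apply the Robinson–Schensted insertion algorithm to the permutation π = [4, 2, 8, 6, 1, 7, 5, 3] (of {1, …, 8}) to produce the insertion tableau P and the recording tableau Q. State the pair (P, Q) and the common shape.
P = [1, 3, 7] / [2, 5] / [4, 6] / [8];  Q = [1, 3, 6] / [2, 4] / [5, 7] / [8];  common shape = (3, 2, 2, 1)

Row-insert the values π_1, π_2, … into P one at a time, bumping the leftmost entry strictly greater than the inserted value down to the next row. The recording tableau Q records, in position (i, j), the step at which that cell was added to P.
  Insert 4 (step 1): P = [4];  Q = [1]
  Insert 2 (step 2): P = [2] / [4];  Q = [1] / [2]
  Insert 8 (step 3): P = [2, 8] / [4];  Q = [1, 3] / [2]
  Insert 6 (step 4): P = [2, 6] / [4, 8];  Q = [1, 3] / [2, 4]
  Insert 1 (step 5): P = [1, 6] / [2, 8] / [4];  Q = [1, 3] / [2, 4] / [5]
  Insert 7 (step 6): P = [1, 6, 7] / [2, 8] / [4];  Q = [1, 3, 6] / [2, 4] / [5]
  Insert 5 (step 7): P = [1, 5, 7] / [2, 6] / [4, 8];  Q = [1, 3, 6] / [2, 4] / [5, 7]
  Insert 3 (step 8): P = [1, 3, 7] / [2, 5] / [4, 6] / [8];  Q = [1, 3, 6] / [2, 4] / [5, 7] / [8]
Final shape: (3, 2, 2, 1).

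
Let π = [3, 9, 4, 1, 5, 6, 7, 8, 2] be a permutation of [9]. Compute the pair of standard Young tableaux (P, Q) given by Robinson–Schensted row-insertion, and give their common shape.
P = [1, 2, 5, 6, 7, 8] / [3, 4] / [9];  Q = [1, 2, 5, 6, 7, 8] / [3, 9] / [4];  common shape = (6, 2, 1)

Row-insert the values π_1, π_2, … into P one at a time, bumping the leftmost entry strictly greater than the inserted value down to the next row. The recording tableau Q records, in position (i, j), the step at which that cell was added to P.
  Insert 3 (step 1): P = [3];  Q = [1]
  Insert 9 (step 2): P = [3, 9];  Q = [1, 2]
  Insert 4 (step 3): P = [3, 4] / [9];  Q = [1, 2] / [3]
  Insert 1 (step 4): P = [1, 4] / [3] / [9];  Q = [1, 2] / [3] / [4]
  Insert 5 (step 5): P = [1, 4, 5] / [3] / [9];  Q = [1, 2, 5] / [3] / [4]
  Insert 6 (step 6): P = [1, 4, 5, 6] / [3] / [9];  Q = [1, 2, 5, 6] / [3] / [4]
  Insert 7 (step 7): P = [1, 4, 5, 6, 7] / [3] / [9];  Q = [1, 2, 5, 6, 7] / [3] / [4]
  Insert 8 (step 8): P = [1, 4, 5, 6, 7, 8] / [3] / [9];  Q = [1, 2, 5, 6, 7, 8] / [3] / [4]
  Insert 2 (step 9): P = [1, 2, 5, 6, 7, 8] / [3, 4] / [9];  Q = [1, 2, 5, 6, 7, 8] / [3, 9] / [4]
Final shape: (6, 2, 1).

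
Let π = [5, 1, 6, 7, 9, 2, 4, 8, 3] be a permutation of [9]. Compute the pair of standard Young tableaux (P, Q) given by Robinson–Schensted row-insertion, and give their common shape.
P = [1, 2, 3, 8] / [4, 6, 7, 9] / [5];  Q = [1, 3, 4, 5] / [2, 6, 7, 8] / [9];  common shape = (4, 4, 1)

Row-insert the values π_1, π_2, … into P one at a time, bumping the leftmost entry strictly greater than the inserted value down to the next row. The recording tableau Q records, in position (i, j), the step at which that cell was added to P.
  Insert 5 (step 1): P = [5];  Q = [1]
  Insert 1 (step 2): P = [1] / [5];  Q = [1] / [2]
  Insert 6 (step 3): P = [1, 6] / [5];  Q = [1, 3] / [2]
  Insert 7 (step 4): P = [1, 6, 7] / [5];  Q = [1, 3, 4] / [2]
  Insert 9 (step 5): P = [1, 6, 7, 9] / [5];  Q = [1, 3, 4, 5] / [2]
  Insert 2 (step 6): P = [1, 2, 7, 9] / [5, 6];  Q = [1, 3, 4, 5] / [2, 6]
  Insert 4 (step 7): P = [1, 2, 4, 9] / [5, 6, 7];  Q = [1, 3, 4, 5] / [2, 6, 7]
  Insert 8 (step 8): P = [1, 2, 4, 8] / [5, 6, 7, 9];  Q = [1, 3, 4, 5] / [2, 6, 7, 8]
  Insert 3 (step 9): P = [1, 2, 3, 8] / [4, 6, 7, 9] / [5];  Q = [1, 3, 4, 5] / [2, 6, 7, 8] / [9]
Final shape: (4, 4, 1).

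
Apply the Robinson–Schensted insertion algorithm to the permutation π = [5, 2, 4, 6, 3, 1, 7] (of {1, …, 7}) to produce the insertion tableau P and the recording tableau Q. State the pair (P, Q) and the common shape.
P = [1, 3, 6, 7] / [2] / [4] / [5];  Q = [1, 3, 4, 7] / [2] / [5] / [6];  common shape = (4, 1, 1, 1)

Row-insert the values π_1, π_2, … into P one at a time, bumping the leftmost entry strictly greater than the inserted value down to the next row. The recording tableau Q records, in position (i, j), the step at which that cell was added to P.
  Insert 5 (step 1): P = [5];  Q = [1]
  Insert 2 (step 2): P = [2] / [5];  Q = [1] / [2]
  Insert 4 (step 3): P = [2, 4] / [5];  Q = [1, 3] / [2]
  Insert 6 (step 4): P = [2, 4, 6] / [5];  Q = [1, 3, 4] / [2]
  Insert 3 (step 5): P = [2, 3, 6] / [4] / [5];  Q = [1, 3, 4] / [2] / [5]
  Insert 1 (step 6): P = [1, 3, 6] / [2] / [4] / [5];  Q = [1, 3, 4] / [2] / [5] / [6]
  Insert 7 (step 7): P = [1, 3, 6, 7] / [2] / [4] / [5];  Q = [1, 3, 4, 7] / [2] / [5] / [6]
Final shape: (4, 1, 1, 1).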